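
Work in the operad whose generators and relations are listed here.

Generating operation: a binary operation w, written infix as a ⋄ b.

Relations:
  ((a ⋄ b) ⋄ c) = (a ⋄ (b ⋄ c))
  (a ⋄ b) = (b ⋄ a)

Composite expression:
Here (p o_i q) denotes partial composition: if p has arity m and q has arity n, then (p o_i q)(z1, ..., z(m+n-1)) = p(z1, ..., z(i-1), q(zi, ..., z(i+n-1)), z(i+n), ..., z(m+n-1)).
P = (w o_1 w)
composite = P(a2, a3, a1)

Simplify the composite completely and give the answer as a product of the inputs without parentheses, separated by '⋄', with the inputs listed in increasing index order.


a1 ⋄ a2 ⋄ a3


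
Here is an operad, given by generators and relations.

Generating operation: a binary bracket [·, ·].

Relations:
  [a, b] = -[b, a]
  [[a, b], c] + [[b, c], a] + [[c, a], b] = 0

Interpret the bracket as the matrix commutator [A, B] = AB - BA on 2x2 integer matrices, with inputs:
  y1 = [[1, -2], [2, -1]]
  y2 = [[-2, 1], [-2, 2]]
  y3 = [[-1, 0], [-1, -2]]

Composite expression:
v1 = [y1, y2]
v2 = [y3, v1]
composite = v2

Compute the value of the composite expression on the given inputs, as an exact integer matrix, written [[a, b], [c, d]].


[[-6, -6], [0, 6]]

[y1, y2] = [[2, -6], [-4, -2]]
[y3, [y1, y2]] = [[-6, -6], [0, 6]]


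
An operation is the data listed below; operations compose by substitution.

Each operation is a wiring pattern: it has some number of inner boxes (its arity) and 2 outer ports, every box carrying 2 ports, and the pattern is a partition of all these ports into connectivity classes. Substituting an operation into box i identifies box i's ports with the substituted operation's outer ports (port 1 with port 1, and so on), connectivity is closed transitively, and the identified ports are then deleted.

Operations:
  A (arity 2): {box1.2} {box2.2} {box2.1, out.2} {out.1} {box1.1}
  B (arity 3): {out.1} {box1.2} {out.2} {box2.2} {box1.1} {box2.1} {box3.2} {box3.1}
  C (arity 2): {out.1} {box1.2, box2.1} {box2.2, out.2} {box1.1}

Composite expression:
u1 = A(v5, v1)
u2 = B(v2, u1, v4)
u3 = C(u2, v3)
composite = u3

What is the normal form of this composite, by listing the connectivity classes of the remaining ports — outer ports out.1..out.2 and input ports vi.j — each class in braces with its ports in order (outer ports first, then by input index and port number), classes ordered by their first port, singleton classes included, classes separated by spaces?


{out.1} {out.2, v3.2} {v1.1} {v1.2} {v2.1} {v2.2} {v3.1} {v4.1} {v4.2} {v5.1} {v5.2}

Substituting into C glues patterns; closure does the rest.
through A, on inputs (v5, v1): {out.1} {out.2, v1.1} {v1.2} {v5.1} {v5.2} (out.j = stage outer ports)
through B, on inputs (v2, v5, v1, v4): {out.1} {out.2} {v1.1} {v1.2} {v2.1} {v2.2} {v4.1} {v4.2} {v5.1} {v5.2} (out.j = stage outer ports)
through C, on inputs (v2, v5, v1, v4, v3): {out.1} {out.2, v3.2} {v1.1} {v1.2} {v2.1} {v2.2} {v3.1} {v4.1} {v4.2} {v5.1} {v5.2} (out.j = stage outer ports)


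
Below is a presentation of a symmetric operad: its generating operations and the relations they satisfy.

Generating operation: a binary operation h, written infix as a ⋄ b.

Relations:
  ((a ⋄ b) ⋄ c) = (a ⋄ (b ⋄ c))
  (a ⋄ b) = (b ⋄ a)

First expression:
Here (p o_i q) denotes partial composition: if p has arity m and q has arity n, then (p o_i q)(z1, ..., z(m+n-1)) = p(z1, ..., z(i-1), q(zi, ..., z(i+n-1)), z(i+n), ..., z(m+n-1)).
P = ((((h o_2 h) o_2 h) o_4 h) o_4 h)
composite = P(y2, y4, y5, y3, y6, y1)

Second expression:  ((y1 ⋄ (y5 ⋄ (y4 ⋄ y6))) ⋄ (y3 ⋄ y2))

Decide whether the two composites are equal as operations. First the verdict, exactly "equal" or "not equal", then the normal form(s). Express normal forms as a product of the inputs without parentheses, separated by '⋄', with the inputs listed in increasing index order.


equal; the common form is y1 ⋄ y2 ⋄ y3 ⋄ y4 ⋄ y5 ⋄ y6


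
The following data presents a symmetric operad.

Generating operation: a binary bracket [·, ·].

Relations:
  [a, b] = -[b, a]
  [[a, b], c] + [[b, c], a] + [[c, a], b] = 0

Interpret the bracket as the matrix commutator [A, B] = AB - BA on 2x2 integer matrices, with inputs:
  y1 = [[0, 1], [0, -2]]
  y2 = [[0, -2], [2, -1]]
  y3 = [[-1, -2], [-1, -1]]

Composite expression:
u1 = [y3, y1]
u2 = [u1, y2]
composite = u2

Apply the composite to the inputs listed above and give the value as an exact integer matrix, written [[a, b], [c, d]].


[y3, y1] = [[1, 4], [-2, -1]]
[[y3, y1], y2] = [[4, -8], [-6, -4]]

[[4, -8], [-6, -4]]


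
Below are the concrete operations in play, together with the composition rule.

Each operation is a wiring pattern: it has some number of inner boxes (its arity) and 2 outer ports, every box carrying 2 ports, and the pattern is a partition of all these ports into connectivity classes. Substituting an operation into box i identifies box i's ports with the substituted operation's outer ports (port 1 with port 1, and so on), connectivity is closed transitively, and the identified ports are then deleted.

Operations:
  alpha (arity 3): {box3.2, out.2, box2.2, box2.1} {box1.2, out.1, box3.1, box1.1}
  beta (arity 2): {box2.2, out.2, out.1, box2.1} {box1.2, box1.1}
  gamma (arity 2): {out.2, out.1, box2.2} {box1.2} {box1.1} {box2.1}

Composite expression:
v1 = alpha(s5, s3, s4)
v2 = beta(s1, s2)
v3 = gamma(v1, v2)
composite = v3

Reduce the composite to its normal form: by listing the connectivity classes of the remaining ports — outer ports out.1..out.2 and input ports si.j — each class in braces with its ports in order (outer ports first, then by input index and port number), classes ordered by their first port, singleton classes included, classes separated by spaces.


{out.1, out.2, s2.1, s2.2} {s1.1, s1.2} {s3.1, s3.2, s4.2} {s4.1, s5.1, s5.2}

Treat the ports identified at gamma as solder joints: merge, then drop.
the subtree at alpha composes to {out.1, s4.1, s5.1, s5.2} {out.2, s3.1, s3.2, s4.2} on (s5, s3, s4); out.j = own outer ports
the subtree at beta composes to {out.1, out.2, s2.1, s2.2} {s1.1, s1.2} on (s1, s2); out.j = own outer ports
the subtree at gamma composes to {out.1, out.2, s2.1, s2.2} {s1.1, s1.2} {s3.1, s3.2, s4.2} {s4.1, s5.1, s5.2} on (s5, s3, s4, s1, s2); out.j = own outer ports


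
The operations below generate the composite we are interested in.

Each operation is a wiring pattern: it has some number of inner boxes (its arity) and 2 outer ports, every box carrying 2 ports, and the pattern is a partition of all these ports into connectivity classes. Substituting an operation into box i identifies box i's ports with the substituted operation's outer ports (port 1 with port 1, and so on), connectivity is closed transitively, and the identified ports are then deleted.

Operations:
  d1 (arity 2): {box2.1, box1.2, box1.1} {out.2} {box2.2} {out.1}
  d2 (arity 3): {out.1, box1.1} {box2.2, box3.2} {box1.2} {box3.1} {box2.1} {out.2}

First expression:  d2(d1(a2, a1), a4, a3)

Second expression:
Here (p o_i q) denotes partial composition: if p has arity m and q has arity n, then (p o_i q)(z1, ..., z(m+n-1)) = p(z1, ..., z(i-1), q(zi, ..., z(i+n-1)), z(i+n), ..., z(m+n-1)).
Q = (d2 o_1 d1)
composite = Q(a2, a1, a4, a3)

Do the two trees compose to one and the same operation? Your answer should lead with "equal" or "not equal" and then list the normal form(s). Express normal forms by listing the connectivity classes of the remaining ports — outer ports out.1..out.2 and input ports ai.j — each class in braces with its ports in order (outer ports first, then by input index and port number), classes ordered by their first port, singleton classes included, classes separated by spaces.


equal: each reduces to {out.1} {out.2} {a1.1, a2.1, a2.2} {a1.2} {a3.1} {a3.2, a4.2} {a4.1}

The first composite normalizes to {out.1} {out.2} {a1.1, a2.1, a2.2} {a1.2} {a3.1} {a3.2, a4.2} {a4.1}
The second composite normalizes to {out.1} {out.2} {a1.1, a2.1, a2.2} {a1.2} {a3.1} {a3.2, a4.2} {a4.1}
The normal forms match — equal.


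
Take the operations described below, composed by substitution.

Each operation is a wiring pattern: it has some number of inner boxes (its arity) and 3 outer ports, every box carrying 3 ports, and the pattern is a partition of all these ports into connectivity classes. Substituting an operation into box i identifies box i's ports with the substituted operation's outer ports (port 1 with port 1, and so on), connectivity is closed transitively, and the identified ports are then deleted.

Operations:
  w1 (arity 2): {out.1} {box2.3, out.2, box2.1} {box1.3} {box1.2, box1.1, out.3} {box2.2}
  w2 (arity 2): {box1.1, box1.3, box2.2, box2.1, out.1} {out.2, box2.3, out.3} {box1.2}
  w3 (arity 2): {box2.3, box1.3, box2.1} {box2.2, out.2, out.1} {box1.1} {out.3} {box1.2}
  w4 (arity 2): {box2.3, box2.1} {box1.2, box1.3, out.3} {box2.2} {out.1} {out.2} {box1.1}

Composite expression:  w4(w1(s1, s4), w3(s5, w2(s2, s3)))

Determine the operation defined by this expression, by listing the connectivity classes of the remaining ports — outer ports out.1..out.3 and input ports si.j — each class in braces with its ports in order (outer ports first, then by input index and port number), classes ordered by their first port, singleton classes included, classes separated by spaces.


{out.1} {out.2} {out.3, s1.1, s1.2, s4.1, s4.3} {s1.3} {s2.1, s2.3, s3.1, s3.2, s3.3, s5.3} {s2.2} {s4.2} {s5.1} {s5.2}

Treat the ports identified at w4 as solder joints: merge, then drop.
the subtree at w1 composes to {out.1} {out.2, s4.1, s4.3} {out.3, s1.1, s1.2} {s1.3} {s4.2} on (s1, s4); out.j = own outer ports
the subtree at w2 composes to {out.1, s2.1, s2.3, s3.1, s3.2} {out.2, out.3, s3.3} {s2.2} on (s2, s3); out.j = own outer ports
the subtree at w3 composes to {out.1, out.2, s2.1, s2.3, s3.1, s3.2, s3.3, s5.3} {out.3} {s2.2} {s5.1} {s5.2} on (s5, s2, s3); out.j = own outer ports
the subtree at w4 composes to {out.1} {out.2} {out.3, s1.1, s1.2, s4.1, s4.3} {s1.3} {s2.1, s2.3, s3.1, s3.2, s3.3, s5.3} {s2.2} {s4.2} {s5.1} {s5.2} on (s1, s4, s5, s2, s3); out.j = own outer ports


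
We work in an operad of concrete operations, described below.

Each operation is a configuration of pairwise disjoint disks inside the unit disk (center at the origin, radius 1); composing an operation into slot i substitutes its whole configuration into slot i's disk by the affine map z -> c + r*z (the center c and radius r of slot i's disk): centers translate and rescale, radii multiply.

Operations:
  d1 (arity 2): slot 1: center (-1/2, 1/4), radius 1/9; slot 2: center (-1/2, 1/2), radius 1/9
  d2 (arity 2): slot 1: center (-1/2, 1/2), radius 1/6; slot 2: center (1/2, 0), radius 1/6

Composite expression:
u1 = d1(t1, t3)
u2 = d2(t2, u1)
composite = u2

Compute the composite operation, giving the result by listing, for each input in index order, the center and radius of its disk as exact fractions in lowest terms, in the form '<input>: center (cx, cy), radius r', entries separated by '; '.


t1: center (5/12, 1/24), radius 1/54; t2: center (-1/2, 1/2), radius 1/6; t3: center (5/12, 1/12), radius 1/54

Nesting under d2 composes maps z -> c + r*z down each t-path.
tracing t2 down its 1-map path: center (-1/2, 1/2), radius 1/6
tracing t1 down its 2-map path: center (5/12, 1/24), radius 1/54
tracing t3 down its 2-map path: center (5/12, 1/12), radius 1/54


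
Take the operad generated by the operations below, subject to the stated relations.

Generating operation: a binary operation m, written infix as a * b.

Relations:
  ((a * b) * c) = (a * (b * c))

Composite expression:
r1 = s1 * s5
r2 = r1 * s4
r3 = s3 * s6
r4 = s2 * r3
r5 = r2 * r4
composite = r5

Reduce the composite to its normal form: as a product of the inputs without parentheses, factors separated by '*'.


s1 * s5 * s4 * s2 * s3 * s6

The m-tree's shape is irrelevant; the s-reading-order decides.
(s1 * s5) spells out as s1 * s5
((s1 * s5) * s4) spells out as s1 * s5 * s4
(s3 * s6) spells out as s3 * s6
(s2 * (s3 * s6)) spells out as s2 * s3 * s6
(((s1 * s5) * s4) * (s2 * (s3 * s6))) spells out as s1 * s5 * s4 * s2 * s3 * s6


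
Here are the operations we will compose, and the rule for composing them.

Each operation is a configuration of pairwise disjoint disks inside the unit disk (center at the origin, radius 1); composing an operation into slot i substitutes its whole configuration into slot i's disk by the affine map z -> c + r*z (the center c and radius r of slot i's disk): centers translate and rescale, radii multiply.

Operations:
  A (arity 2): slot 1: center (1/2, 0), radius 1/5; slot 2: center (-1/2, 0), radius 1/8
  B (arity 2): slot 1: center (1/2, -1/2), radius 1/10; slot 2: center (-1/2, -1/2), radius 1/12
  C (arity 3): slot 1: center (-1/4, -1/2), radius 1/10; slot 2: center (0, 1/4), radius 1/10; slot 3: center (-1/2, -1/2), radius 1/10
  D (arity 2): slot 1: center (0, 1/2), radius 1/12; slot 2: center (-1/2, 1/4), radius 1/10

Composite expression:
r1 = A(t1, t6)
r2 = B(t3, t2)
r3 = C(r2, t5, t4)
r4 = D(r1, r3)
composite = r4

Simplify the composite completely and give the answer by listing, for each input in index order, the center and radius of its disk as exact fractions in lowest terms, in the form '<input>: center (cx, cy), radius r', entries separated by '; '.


t1: center (1/24, 1/2), radius 1/60; t2: center (-53/100, 39/200), radius 1/1200; t3: center (-13/25, 39/200), radius 1/1000; t4: center (-11/20, 1/5), radius 1/100; t5: center (-1/2, 11/40), radius 1/100; t6: center (-1/24, 1/2), radius 1/96

Nesting under D composes maps z -> c + r*z down each t-path.
tracing t1 down its 2-map path: center (1/24, 1/2), radius 1/60
tracing t6 down its 2-map path: center (-1/24, 1/2), radius 1/96
tracing t3 down its 3-map path: center (-13/25, 39/200), radius 1/1000
tracing t2 down its 3-map path: center (-53/100, 39/200), radius 1/1200
tracing t5 down its 2-map path: center (-1/2, 11/40), radius 1/100
tracing t4 down its 2-map path: center (-11/20, 1/5), radius 1/100


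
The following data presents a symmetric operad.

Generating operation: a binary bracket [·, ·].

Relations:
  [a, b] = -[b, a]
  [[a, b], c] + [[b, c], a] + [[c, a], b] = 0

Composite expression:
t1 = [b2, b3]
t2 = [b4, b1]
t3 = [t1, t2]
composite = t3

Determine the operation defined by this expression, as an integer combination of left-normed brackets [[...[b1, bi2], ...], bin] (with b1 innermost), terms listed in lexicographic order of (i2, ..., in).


[[[b1, b4], b2], b3] - [[[b1, b4], b3], b2]

Antisymmetry and Jacobi reduce to b1-anchored left-normed brackets.
Composite bracket: [[b2, b3], [b4, b1]]
Expanding via [a, b] = ab - ba: 8 signed words (2^3 = 8).
Only words starting with b1 matter:
  b1b4b2b3 appears with sign +1, giving the term +[[[b1, b4], b2], b3]
  b1b4b3b2 appears with sign -1, giving the term -[[[b1, b4], b3], b2]


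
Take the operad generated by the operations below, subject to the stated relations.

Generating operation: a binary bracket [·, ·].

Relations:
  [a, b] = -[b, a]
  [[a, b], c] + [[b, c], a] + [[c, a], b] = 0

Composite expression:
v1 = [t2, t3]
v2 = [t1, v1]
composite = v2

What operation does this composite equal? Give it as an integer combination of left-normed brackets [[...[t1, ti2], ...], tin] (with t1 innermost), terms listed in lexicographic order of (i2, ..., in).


[[t1, t2], t3] - [[t1, t3], t2]

A multilinear Lie element is pinned by t1-initial words (t1 innermost).
Composite bracket: [t1, [t2, t3]]
Expanding via [a, b] = ab - ba: 4 signed words (2^2 = 4).
Coefficients come from the t1-initial words:
  word t1t2t3 has sign +1, contributing +[[t1, t2], t3]
  word t1t3t2 has sign -1, contributing -[[t1, t3], t2]


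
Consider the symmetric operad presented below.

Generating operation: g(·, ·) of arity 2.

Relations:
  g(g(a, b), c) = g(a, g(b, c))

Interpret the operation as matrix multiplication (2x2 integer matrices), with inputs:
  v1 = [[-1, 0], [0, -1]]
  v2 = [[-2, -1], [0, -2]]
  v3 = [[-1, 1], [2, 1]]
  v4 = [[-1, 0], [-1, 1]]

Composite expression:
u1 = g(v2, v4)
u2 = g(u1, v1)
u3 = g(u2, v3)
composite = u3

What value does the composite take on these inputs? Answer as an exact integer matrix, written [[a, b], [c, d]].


[[5, -2], [6, 0]]


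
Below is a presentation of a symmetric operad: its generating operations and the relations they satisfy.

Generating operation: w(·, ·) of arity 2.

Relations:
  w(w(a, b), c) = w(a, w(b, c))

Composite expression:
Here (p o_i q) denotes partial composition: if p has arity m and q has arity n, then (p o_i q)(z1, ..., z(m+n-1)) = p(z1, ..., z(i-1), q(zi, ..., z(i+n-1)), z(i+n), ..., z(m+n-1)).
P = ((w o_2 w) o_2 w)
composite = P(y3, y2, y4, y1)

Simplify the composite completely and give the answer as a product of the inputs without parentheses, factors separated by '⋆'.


y3 ⋆ y2 ⋆ y4 ⋆ y1

Key point: w is associative — brackets drop, the y-order remains.
w(y2, y4) reduces to y2 ⋆ y4
w(w(y2, y4), y1) reduces to y2 ⋆ y4 ⋆ y1
w(y3, w(w(y2, y4), y1)) reduces to y3 ⋆ y2 ⋆ y4 ⋆ y1


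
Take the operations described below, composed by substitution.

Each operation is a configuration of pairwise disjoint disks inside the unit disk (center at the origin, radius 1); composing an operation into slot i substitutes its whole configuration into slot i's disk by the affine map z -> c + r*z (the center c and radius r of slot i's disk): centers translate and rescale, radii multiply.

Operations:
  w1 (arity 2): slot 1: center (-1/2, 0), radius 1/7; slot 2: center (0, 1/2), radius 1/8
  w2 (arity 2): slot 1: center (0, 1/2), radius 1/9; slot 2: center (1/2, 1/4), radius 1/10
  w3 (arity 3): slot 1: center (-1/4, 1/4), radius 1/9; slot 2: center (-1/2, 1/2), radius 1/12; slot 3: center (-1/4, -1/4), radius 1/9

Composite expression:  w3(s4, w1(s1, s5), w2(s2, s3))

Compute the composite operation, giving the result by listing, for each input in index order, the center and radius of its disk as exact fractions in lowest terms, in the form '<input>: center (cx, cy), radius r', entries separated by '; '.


Follow each s-input down from w3: c' goes to c + r*c', radius to r*r'.
s4 passes through 1 substitution, ending at center (-1/4, 1/4), radius 1/9
s1 passes through 2 substitutions, ending at center (-13/24, 1/2), radius 1/84
s5 passes through 2 substitutions, ending at center (-1/2, 13/24), radius 1/96
s2 passes through 2 substitutions, ending at center (-1/4, -7/36), radius 1/81
s3 passes through 2 substitutions, ending at center (-7/36, -2/9), radius 1/90

s1: center (-13/24, 1/2), radius 1/84; s2: center (-1/4, -7/36), radius 1/81; s3: center (-7/36, -2/9), radius 1/90; s4: center (-1/4, 1/4), radius 1/9; s5: center (-1/2, 13/24), radius 1/96


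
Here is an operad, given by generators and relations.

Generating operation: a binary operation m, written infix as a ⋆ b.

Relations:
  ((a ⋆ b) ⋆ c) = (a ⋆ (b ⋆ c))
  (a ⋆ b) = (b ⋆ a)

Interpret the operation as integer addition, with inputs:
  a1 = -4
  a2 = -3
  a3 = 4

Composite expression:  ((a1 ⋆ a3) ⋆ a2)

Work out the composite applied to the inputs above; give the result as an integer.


-3


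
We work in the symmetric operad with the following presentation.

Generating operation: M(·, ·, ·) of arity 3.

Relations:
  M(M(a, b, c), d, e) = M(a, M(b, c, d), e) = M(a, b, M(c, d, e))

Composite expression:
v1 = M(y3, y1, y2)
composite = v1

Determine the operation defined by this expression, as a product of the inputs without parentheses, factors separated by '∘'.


Key point: M is associative — brackets drop, the y-order remains.
M(y3, y1, y2) linearizes to y3 ∘ y1 ∘ y2

y3 ∘ y1 ∘ y2


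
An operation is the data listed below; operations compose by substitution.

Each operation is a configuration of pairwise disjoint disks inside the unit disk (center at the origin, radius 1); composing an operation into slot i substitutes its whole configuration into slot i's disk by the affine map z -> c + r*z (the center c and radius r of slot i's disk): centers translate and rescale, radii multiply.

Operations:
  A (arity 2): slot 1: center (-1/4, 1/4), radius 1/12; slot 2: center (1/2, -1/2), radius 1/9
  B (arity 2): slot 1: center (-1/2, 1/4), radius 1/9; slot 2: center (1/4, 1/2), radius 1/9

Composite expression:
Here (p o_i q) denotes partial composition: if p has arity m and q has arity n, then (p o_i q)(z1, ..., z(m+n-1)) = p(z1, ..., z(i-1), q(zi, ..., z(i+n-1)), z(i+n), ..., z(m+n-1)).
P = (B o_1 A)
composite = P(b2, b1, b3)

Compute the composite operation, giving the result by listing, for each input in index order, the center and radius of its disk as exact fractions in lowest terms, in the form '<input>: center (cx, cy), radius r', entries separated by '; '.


b1: center (-4/9, 7/36), radius 1/81; b2: center (-19/36, 5/18), radius 1/108; b3: center (1/4, 1/2), radius 1/9

Affine substitution under B: radii multiply and b-centers shift.
b2: after 2 affine steps, its disk has center (-19/36, 5/18), radius 1/108
b1: after 2 affine steps, its disk has center (-4/9, 7/36), radius 1/81
b3: after 1 affine step, its disk has center (1/4, 1/2), radius 1/9


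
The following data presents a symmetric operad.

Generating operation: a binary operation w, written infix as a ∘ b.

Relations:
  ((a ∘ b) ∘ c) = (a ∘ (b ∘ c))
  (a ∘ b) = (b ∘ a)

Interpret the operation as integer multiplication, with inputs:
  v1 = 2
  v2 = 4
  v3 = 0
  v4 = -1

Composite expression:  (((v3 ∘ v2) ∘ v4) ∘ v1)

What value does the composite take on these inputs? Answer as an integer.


(v3 ∘ v2) = 0
((v3 ∘ v2) ∘ v4) = 0
(((v3 ∘ v2) ∘ v4) ∘ v1) = 0

0


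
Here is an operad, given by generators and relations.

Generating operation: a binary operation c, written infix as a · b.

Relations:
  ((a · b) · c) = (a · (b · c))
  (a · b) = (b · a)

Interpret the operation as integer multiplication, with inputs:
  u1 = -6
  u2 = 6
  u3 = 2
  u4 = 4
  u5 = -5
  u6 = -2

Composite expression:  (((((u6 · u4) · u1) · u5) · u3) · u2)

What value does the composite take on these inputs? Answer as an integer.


-2880

(u6 · u4) = -8
((u6 · u4) · u1) = 48
(((u6 · u4) · u1) · u5) = -240
((((u6 · u4) · u1) · u5) · u3) = -480
(((((u6 · u4) · u1) · u5) · u3) · u2) = -2880


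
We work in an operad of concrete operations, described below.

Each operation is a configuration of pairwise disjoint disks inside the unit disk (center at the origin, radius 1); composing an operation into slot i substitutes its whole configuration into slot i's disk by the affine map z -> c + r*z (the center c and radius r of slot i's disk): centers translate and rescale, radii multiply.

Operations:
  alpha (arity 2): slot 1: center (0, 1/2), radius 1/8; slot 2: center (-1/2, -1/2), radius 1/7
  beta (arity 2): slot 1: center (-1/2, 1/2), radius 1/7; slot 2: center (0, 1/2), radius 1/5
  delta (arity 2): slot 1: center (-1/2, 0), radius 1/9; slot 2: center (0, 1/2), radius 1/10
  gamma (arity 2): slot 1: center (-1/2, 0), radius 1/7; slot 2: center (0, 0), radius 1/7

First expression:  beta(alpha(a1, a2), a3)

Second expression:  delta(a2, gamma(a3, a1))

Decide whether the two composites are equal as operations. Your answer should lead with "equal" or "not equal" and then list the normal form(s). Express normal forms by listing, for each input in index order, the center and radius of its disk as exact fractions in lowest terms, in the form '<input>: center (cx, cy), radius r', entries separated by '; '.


not equal; first: a1: center (-1/2, 4/7), radius 1/56; a2: center (-4/7, 3/7), radius 1/49; a3: center (0, 1/2), radius 1/5; second: a1: center (0, 1/2), radius 1/70; a2: center (-1/2, 0), radius 1/9; a3: center (-1/20, 1/2), radius 1/70


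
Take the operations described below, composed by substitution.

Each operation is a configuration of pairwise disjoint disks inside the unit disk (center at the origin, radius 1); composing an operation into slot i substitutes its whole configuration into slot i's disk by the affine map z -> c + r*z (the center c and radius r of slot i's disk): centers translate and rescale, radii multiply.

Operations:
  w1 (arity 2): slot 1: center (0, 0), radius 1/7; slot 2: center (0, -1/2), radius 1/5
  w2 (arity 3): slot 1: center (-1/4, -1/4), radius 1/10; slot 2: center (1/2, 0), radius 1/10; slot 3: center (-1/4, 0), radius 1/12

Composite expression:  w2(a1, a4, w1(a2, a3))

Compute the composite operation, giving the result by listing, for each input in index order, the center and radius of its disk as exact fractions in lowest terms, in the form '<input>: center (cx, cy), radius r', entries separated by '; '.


Each a-disk chains the slot maps above it in w2; radii multiply.
tracing a1 down its 1-map path: center (-1/4, -1/4), radius 1/10
tracing a4 down its 1-map path: center (1/2, 0), radius 1/10
tracing a2 down its 2-map path: center (-1/4, 0), radius 1/84
tracing a3 down its 2-map path: center (-1/4, -1/24), radius 1/60

a1: center (-1/4, -1/4), radius 1/10; a2: center (-1/4, 0), radius 1/84; a3: center (-1/4, -1/24), radius 1/60; a4: center (1/2, 0), radius 1/10


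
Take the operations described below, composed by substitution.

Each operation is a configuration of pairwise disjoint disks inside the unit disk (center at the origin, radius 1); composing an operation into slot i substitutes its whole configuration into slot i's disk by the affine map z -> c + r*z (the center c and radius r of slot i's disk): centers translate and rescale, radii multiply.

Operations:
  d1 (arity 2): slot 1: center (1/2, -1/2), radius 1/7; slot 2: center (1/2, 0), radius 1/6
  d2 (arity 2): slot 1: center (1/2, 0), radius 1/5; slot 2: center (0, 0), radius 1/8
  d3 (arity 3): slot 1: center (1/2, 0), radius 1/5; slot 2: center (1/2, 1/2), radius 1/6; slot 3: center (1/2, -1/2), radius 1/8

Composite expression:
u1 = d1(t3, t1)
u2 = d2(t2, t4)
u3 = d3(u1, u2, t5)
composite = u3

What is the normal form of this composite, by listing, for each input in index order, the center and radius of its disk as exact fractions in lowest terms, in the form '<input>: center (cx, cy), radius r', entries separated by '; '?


t1: center (3/5, 0), radius 1/30; t2: center (7/12, 1/2), radius 1/30; t3: center (3/5, -1/10), radius 1/35; t4: center (1/2, 1/2), radius 1/48; t5: center (1/2, -1/2), radius 1/8

Only the slot chain above each t matters under d3; compose those maps.
for t3, the 2-step affine chain lands on center (3/5, -1/10), radius 1/35
for t1, the 2-step affine chain lands on center (3/5, 0), radius 1/30
for t2, the 2-step affine chain lands on center (7/12, 1/2), radius 1/30
for t4, the 2-step affine chain lands on center (1/2, 1/2), radius 1/48
for t5, the 1-step affine chain lands on center (1/2, -1/2), radius 1/8


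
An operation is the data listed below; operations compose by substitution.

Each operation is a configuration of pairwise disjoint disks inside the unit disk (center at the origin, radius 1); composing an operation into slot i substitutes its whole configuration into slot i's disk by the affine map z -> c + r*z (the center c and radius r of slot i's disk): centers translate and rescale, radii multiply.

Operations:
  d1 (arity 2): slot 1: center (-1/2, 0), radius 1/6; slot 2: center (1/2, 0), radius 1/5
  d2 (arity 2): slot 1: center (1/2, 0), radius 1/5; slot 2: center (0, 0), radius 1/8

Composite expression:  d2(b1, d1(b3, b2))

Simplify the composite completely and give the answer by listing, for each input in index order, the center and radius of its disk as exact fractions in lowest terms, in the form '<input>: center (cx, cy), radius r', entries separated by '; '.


b1: center (1/2, 0), radius 1/5; b2: center (1/16, 0), radius 1/40; b3: center (-1/16, 0), radius 1/48

Only the slot chain above each b matters under d2; compose those maps.
b1: after 1 affine step, its disk has center (1/2, 0), radius 1/5
b3: after 2 affine steps, its disk has center (-1/16, 0), radius 1/48
b2: after 2 affine steps, its disk has center (1/16, 0), radius 1/40


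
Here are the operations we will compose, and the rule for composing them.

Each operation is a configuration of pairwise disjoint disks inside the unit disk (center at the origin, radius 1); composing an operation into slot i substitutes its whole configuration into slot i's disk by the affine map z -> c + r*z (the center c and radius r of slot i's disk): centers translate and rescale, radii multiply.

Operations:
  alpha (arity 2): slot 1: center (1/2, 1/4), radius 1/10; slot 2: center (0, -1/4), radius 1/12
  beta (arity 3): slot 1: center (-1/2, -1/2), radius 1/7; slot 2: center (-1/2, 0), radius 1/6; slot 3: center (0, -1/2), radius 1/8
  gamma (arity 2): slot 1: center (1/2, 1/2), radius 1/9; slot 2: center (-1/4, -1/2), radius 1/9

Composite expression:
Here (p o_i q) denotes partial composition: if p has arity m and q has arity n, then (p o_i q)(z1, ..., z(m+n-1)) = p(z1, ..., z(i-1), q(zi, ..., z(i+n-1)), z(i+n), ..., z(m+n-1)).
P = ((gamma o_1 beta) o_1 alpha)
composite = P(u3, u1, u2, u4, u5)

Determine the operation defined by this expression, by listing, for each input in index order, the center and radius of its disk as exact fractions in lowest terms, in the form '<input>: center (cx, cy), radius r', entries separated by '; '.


u1: center (4/9, 37/84), radius 1/756; u2: center (4/9, 1/2), radius 1/54; u3: center (19/42, 113/252), radius 1/630; u4: center (1/2, 4/9), radius 1/72; u5: center (-1/4, -1/2), radius 1/9

Follow each u-input down from gamma: c' goes to c + r*c', radius to r*r'.
u3 passes through 3 substitutions, ending at center (19/42, 113/252), radius 1/630
u1 passes through 3 substitutions, ending at center (4/9, 37/84), radius 1/756
u2 passes through 2 substitutions, ending at center (4/9, 1/2), radius 1/54
u4 passes through 2 substitutions, ending at center (1/2, 4/9), radius 1/72
u5 passes through 1 substitution, ending at center (-1/4, -1/2), radius 1/9


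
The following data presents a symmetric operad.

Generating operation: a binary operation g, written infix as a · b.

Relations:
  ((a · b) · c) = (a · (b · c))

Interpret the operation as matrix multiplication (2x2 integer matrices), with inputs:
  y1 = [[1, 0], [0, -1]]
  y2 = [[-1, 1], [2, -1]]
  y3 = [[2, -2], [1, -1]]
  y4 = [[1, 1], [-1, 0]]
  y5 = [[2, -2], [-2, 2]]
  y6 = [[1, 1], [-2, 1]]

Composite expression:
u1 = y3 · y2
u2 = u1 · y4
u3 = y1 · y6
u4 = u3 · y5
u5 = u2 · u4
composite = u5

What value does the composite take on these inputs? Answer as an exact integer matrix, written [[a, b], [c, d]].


[[-36, 36], [-18, 18]]

(y3 · y2) = [[-6, 4], [-3, 2]]
((y3 · y2) · y4) = [[-10, -6], [-5, -3]]
(y1 · y6) = [[1, 1], [2, -1]]
((y1 · y6) · y5) = [[0, 0], [6, -6]]
(((y3 · y2) · y4) · ((y1 · y6) · y5)) = [[-36, 36], [-18, 18]]


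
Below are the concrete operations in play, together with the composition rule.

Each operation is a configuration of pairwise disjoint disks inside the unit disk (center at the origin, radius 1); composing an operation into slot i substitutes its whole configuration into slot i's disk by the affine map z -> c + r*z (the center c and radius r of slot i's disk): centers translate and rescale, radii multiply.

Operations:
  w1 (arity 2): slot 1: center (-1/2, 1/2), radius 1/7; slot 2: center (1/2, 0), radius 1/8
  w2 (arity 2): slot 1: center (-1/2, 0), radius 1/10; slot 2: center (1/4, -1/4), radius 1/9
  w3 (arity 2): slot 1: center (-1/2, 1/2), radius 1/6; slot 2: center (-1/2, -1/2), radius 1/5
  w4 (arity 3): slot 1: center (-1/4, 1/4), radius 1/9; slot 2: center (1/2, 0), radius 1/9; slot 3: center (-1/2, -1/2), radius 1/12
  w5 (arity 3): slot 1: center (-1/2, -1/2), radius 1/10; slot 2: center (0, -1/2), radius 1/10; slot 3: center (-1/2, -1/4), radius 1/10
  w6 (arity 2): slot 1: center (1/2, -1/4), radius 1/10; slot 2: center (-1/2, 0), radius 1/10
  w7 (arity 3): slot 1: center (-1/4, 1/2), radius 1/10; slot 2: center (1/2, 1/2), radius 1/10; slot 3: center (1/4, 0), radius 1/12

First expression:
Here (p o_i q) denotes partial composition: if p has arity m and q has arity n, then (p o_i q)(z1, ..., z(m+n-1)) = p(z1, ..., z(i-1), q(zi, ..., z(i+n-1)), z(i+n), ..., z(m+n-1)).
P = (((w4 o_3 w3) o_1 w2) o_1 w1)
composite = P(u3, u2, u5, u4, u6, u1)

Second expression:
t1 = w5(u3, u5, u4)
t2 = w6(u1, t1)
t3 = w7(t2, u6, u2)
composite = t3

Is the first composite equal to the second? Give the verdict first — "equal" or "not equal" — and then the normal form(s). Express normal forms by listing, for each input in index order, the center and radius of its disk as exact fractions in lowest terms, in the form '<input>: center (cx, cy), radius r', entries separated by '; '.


not equal — first u1: center (-13/24, -13/24), radius 1/60; u2: center (-3/10, 1/4), radius 1/720; u3: center (-14/45, 23/90), radius 1/630; u4: center (1/2, 0), radius 1/9; u5: center (-2/9, 2/9), radius 1/81; u6: center (-13/24, -11/24), radius 1/72, second u1: center (-1/5, 19/40), radius 1/100; u2: center (1/4, 0), radius 1/12; u3: center (-61/200, 99/200), radius 1/1000; u4: center (-61/200, 199/400), radius 1/1000; u5: center (-3/10, 99/200), radius 1/1000; u6: center (1/2, 1/2), radius 1/10

In normal form, the first expression is u1: center (-13/24, -13/24), radius 1/60; u2: center (-3/10, 1/4), radius 1/720; u3: center (-14/45, 23/90), radius 1/630; u4: center (1/2, 0), radius 1/9; u5: center (-2/9, 2/9), radius 1/81; u6: center (-13/24, -11/24), radius 1/72
In normal form, the second expression is u1: center (-1/5, 19/40), radius 1/100; u2: center (1/4, 0), radius 1/12; u3: center (-61/200, 99/200), radius 1/1000; u4: center (-61/200, 199/400), radius 1/1000; u5: center (-3/10, 99/200), radius 1/1000; u6: center (1/2, 1/2), radius 1/10
No match — not equal.


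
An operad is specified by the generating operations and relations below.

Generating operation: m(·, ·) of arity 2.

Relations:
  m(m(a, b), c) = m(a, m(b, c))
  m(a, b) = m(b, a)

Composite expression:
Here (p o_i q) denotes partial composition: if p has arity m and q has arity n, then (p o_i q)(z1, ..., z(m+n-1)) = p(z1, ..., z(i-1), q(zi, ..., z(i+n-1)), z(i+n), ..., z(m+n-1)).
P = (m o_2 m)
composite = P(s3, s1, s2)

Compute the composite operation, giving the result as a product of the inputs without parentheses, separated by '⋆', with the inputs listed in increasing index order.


s1 ⋆ s2 ⋆ s3

Any arrangement under m is one operation, so sort the s-inputs.
m(s1, s2) linearizes to s1 ⋆ s2
m(s3, m(s1, s2)) linearizes to s3 ⋆ s1 ⋆ s2
reordering the factors by index: s1 ⋆ s2 ⋆ s3


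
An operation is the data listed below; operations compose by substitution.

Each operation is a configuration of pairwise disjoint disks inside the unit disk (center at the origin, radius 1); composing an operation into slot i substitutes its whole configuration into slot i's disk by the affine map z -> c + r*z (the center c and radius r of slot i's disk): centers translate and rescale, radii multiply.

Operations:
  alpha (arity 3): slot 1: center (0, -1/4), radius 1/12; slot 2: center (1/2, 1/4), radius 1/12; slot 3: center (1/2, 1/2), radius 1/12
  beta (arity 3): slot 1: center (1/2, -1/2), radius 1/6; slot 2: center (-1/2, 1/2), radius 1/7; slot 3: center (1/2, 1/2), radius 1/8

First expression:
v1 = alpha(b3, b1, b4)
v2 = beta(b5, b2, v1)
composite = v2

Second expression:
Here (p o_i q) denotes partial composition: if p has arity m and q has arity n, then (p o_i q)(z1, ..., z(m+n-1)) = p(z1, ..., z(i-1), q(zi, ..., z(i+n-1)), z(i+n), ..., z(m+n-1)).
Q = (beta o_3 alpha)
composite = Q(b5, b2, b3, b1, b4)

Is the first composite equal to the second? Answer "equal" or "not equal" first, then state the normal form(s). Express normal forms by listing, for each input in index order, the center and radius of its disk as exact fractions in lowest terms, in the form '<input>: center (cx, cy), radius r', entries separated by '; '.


equal: each reduces to b1: center (9/16, 17/32), radius 1/96; b2: center (-1/2, 1/2), radius 1/7; b3: center (1/2, 15/32), radius 1/96; b4: center (9/16, 9/16), radius 1/96; b5: center (1/2, -1/2), radius 1/6

Normal form of the first expression: b1: center (9/16, 17/32), radius 1/96; b2: center (-1/2, 1/2), radius 1/7; b3: center (1/2, 15/32), radius 1/96; b4: center (9/16, 9/16), radius 1/96; b5: center (1/2, -1/2), radius 1/6
Normal form of the second expression: b1: center (9/16, 17/32), radius 1/96; b2: center (-1/2, 1/2), radius 1/7; b3: center (1/2, 15/32), radius 1/96; b4: center (9/16, 9/16), radius 1/96; b5: center (1/2, -1/2), radius 1/6
Both agree, so they are equal.


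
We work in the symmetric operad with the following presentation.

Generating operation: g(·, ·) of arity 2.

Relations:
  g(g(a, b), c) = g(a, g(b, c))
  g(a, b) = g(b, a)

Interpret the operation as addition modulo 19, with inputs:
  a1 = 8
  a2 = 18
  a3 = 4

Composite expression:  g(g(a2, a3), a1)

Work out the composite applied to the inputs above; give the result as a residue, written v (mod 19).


g(a2, a3) = 3
g(g(a2, a3), a1) = 11

11 (mod 19)


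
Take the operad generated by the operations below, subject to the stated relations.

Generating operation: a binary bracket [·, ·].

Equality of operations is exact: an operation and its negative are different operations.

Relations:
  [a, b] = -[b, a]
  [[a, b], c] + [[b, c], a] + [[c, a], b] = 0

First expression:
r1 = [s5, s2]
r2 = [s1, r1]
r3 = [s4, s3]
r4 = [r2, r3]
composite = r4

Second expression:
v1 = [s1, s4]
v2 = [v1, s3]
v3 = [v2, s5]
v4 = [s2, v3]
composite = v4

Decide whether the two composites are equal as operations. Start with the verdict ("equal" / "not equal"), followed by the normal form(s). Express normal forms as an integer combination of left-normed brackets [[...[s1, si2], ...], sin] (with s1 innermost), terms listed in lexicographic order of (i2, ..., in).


not equal; first: [[[[s1, s2], s5], s3], s4] - [[[[s1, s2], s5], s4], s3] - [[[[s1, s5], s2], s3], s4] + [[[[s1, s5], s2], s4], s3]; second: -[[[[s1, s4], s3], s5], s2]


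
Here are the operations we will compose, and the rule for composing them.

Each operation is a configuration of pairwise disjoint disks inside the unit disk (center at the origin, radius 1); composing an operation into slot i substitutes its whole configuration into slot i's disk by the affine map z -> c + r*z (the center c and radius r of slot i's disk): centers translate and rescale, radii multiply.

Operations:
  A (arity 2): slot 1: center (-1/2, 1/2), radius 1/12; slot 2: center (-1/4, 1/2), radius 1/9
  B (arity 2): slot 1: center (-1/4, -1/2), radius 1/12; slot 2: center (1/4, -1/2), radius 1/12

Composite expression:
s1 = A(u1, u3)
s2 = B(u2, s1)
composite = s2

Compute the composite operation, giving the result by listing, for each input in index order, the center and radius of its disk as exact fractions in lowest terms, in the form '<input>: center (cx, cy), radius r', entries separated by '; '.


Only the slot chain above each u matters under B; compose those maps.
u2: after 1 affine step, its disk has center (-1/4, -1/2), radius 1/12
u1: after 2 affine steps, its disk has center (5/24, -11/24), radius 1/144
u3: after 2 affine steps, its disk has center (11/48, -11/24), radius 1/108

u1: center (5/24, -11/24), radius 1/144; u2: center (-1/4, -1/2), radius 1/12; u3: center (11/48, -11/24), radius 1/108


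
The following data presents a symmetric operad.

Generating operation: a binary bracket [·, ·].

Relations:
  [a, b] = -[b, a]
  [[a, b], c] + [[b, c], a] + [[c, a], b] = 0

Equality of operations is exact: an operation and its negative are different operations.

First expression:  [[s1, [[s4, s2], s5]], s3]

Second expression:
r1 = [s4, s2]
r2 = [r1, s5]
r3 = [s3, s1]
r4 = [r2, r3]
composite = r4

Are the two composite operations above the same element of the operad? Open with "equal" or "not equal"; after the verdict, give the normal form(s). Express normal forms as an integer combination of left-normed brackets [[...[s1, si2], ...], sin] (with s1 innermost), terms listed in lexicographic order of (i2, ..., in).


The first composite normalizes to -[[[[s1, s2], s4], s5], s3] + [[[[s1, s4], s2], s5], s3] + [[[[s1, s5], s2], s4], s3] - [[[[s1, s5], s4], s2], s3]
The second composite normalizes to -[[[[s1, s3], s2], s4], s5] + [[[[s1, s3], s4], s2], s5] + [[[[s1, s3], s5], s2], s4] - [[[[s1, s3], s5], s4], s2]
Different reductions; not equal.

not equal; the first gives -[[[[s1, s2], s4], s5], s3] + [[[[s1, s4], s2], s5], s3] + [[[[s1, s5], s2], s4], s3] - [[[[s1, s5], s4], s2], s3] and the second -[[[[s1, s3], s2], s4], s5] + [[[[s1, s3], s4], s2], s5] + [[[[s1, s3], s5], s2], s4] - [[[[s1, s3], s5], s4], s2]
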